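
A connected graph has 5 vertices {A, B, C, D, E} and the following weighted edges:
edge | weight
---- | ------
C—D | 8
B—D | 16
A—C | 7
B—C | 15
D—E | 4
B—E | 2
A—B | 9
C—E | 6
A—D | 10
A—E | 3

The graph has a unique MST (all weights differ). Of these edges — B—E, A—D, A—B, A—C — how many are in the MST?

1

Sort edges by weight, then run Kruskal:
B—E (2): add. Components now {A} {B,E} {C} {D}
A—E (3): add. Components now {A,B,E} {C} {D}
D—E (4): add. Components now {A,B,D,E} {C}
C—E (6): add. Components now {A,B,C,D,E}
MST edge set: {B—E, A—E, D—E, C—E}.
Of the listed edges, {B—E} are in the MST → 1.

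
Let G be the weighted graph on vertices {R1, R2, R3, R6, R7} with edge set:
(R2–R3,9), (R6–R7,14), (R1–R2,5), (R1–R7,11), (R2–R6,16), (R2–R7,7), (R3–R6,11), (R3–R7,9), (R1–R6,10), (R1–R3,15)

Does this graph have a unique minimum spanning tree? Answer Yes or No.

No

Sort edges by weight, then run Kruskal:
R1–R2 (5): add. Components now {R3} {R7} {R1,R2} {R6}
R2–R7 (7): add. Components now {R3} {R1,R2,R7} {R6}
R2–R3 (9): add. Components now {R1,R2,R3,R7} {R6}
R3–R7 (9): skip — R3 and R7 already connected.
R1–R6 (10): add. Components now {R1,R2,R3,R6,R7}
Non-tree edge R3–R7 has weight 9, equal to the heaviest edge on its tree cycle — swapping gives another MST of the same weight. Not unique.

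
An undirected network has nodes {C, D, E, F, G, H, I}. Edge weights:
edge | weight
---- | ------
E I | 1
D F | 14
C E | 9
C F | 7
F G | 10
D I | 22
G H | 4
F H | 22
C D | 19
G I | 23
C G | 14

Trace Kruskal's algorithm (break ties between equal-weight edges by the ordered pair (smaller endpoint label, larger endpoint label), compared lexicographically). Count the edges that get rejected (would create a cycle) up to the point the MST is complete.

1

Kruskal: consider edges lightest-first.
E I (1): add. Components now {C} {D} {E,I} {F} {G} {H}
G H (4): add. Components now {C} {D} {E,I} {F} {G,H}
C F (7): add. Components now {C,F} {D} {E,I} {G,H}
C E (9): add. Components now {C,E,F,I} {D} {G,H}
F G (10): add. Components now {C,E,F,G,H,I} {D}
C G (14): skip — C and G already connected.
D F (14): add. Components now {C,D,E,F,G,H,I}
Edges rejected before the tree was complete: 1.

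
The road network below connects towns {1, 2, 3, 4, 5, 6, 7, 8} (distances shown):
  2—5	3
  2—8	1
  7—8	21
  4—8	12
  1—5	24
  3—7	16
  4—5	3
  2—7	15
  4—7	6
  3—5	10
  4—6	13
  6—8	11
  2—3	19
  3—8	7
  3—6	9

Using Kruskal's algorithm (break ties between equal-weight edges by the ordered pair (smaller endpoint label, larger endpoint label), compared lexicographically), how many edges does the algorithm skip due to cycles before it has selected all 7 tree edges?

Kruskal: consider edges lightest-first.
2—8 (1): add — endpoints in different components.
2—5 (3): add — endpoints in different components.
4—5 (3): add — endpoints in different components.
4—7 (6): add — endpoints in different components.
3—8 (7): add — endpoints in different components.
3—6 (9): add — endpoints in different components.
3—5 (10): skip — 3 and 5 already connected.
6—8 (11): skip — 6 and 8 already connected.
4—8 (12): skip — 4 and 8 already connected.
4—6 (13): skip — 4 and 6 already connected.
2—7 (15): skip — 2 and 7 already connected.
3—7 (16): skip — 3 and 7 already connected.
2—3 (19): skip — 2 and 3 already connected.
7—8 (21): skip — 7 and 8 already connected.
1—5 (24): add — endpoints in different components.
Edges rejected before the tree was complete: 8.

8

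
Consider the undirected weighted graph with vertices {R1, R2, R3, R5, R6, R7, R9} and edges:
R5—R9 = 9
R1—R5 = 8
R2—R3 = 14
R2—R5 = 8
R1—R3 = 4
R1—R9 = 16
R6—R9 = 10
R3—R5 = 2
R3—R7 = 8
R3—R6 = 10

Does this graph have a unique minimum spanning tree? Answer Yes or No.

No

Sort edges by weight, then run Kruskal:
R3—R5 (2): add — endpoints in different components.
R1—R3 (4): add — endpoints in different components.
R1—R5 (8): skip — R1 and R5 already connected.
R2—R5 (8): add — endpoints in different components.
R3—R7 (8): add — endpoints in different components.
R5—R9 (9): add — endpoints in different components.
R3—R6 (10): add — endpoints in different components.
Non-tree edge R6—R9 has weight 10, equal to the heaviest edge on its tree cycle — swapping gives another MST of the same weight. Not unique.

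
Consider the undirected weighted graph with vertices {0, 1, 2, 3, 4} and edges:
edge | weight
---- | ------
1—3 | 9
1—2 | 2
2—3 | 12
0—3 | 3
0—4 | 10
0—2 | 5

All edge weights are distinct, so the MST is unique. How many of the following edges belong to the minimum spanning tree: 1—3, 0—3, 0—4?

2

Kruskal: consider edges lightest-first.
1—2 (2): add — endpoints in different components.
0—3 (3): add — endpoints in different components.
0—2 (5): add — endpoints in different components.
1—3 (9): skip — 1 and 3 already connected.
0—4 (10): add — endpoints in different components.
MST edge set: {1—2, 0—3, 0—2, 0—4}.
Of the listed edges, {0—3, 0—4} are in the MST → 2.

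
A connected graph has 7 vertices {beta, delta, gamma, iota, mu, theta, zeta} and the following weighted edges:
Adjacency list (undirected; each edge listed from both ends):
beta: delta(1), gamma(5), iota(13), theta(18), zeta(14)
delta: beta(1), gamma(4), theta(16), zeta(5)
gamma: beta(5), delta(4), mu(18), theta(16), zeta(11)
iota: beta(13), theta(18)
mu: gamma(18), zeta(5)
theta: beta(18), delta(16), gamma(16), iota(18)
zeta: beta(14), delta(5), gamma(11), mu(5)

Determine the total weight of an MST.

44

Prim's algorithm from gamma:
Step 1: cheapest edge leaving the tree is delta–gamma (4); add delta.
Step 2: cheapest edge leaving the tree is beta–delta (1); add beta.
Step 3: cheapest edge leaving the tree is delta–zeta (5); add zeta.
Step 4: cheapest edge leaving the tree is mu–zeta (5); add mu.
Step 5: cheapest edge leaving the tree is beta–iota (13); add iota.
Step 6: cheapest edge leaving the tree is delta–theta (16); add theta.
MST edges: delta–gamma, beta–delta, delta–zeta, mu–zeta, beta–iota, delta–theta; total weight 4+1+5+5+13+16 = 44.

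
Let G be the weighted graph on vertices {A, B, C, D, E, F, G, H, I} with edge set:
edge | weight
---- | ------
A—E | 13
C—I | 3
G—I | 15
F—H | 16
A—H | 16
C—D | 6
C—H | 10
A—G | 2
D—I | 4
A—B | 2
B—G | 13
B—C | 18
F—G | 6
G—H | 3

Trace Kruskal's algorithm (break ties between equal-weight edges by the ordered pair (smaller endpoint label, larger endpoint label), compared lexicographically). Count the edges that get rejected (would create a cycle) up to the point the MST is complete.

1

Sort edges by weight, then run Kruskal:
A—B (2): add — endpoints in different components.
A—G (2): add — endpoints in different components.
C—I (3): add — endpoints in different components.
G—H (3): add — endpoints in different components.
D—I (4): add — endpoints in different components.
C—D (6): skip — C and D already connected.
F—G (6): add — endpoints in different components.
C—H (10): add — endpoints in different components.
A—E (13): add — endpoints in different components.
Edges rejected before the tree was complete: 1.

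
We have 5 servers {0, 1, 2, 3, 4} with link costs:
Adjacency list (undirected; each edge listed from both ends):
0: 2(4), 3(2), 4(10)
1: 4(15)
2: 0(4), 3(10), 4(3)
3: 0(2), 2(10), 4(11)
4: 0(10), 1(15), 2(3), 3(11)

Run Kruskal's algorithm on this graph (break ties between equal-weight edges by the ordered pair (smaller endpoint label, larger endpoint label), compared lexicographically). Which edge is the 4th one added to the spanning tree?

1-4

Kruskal's algorithm — process edges by increasing weight (ties by edge label):
0-3 (2): add — endpoints in different components.
2-4 (3): add — endpoints in different components.
0-2 (4): add — endpoints in different components.
0-4 (10): skip — 0 and 4 already connected.
2-3 (10): skip — 2 and 3 already connected.
3-4 (11): skip — 3 and 4 already connected.
1-4 (15): add — endpoints in different components.
The 4th edge added is 1-4.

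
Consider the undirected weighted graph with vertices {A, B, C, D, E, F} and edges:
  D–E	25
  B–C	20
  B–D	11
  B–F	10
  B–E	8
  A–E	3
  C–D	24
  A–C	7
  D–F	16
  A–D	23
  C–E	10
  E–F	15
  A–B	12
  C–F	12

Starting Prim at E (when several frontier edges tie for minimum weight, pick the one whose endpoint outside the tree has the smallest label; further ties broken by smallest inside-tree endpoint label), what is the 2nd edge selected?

A-C

Grow the tree from E using Prim:
Step 1: frontier [A–E 3, B–E 8, C–E 10, E–F 15, D–E 25] → take A–E (3); add A.
Step 2: frontier [A–C 7, A–B 12, A–D 23, B–E 8, C–E 10, E–F 15, D–E 25] → take A–C (7); add C.
Step 3: frontier [A–B 12, A–D 23, C–F 12, B–C 20, C–D 24, B–E 8, E–F 15, D–E 25] → take B–E (8); add B.
Step 4: frontier [A–D 23, B–F 10, B–D 11, C–F 12, C–D 24, E–F 15, D–E 25] → take B–F (10); add F.
Step 5: frontier [A–D 23, B–D 11, C–D 24, D–E 25, D–F 16] → take B–D (11); add D.
The 2nd edge added is A–C.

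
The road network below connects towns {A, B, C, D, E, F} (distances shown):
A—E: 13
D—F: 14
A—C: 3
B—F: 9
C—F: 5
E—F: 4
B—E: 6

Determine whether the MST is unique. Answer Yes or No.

Sort edges by weight, then run Kruskal:
A—C (3): add — endpoints in different components.
E—F (4): add — endpoints in different components.
C—F (5): add — endpoints in different components.
B—E (6): add — endpoints in different components.
B—F (9): skip — B and F already connected.
A—E (13): skip — A and E already connected.
D—F (14): add — endpoints in different components.
Every non-tree edge has weight strictly greater than the heaviest edge on the tree path between its endpoints, so the MST is unique.

Yes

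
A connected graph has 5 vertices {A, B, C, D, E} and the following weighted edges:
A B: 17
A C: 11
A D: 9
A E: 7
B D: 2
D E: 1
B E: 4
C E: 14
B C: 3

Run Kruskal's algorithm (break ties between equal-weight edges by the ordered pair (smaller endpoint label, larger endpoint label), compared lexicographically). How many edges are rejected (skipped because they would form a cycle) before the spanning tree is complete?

1

Sort edges by weight, then run Kruskal:
D E (1): add. Components now {A} {B} {C} {D,E}
B D (2): add. Components now {A} {B,D,E} {C}
B C (3): add. Components now {A} {B,C,D,E}
B E (4): skip — B and E already connected.
A E (7): add. Components now {A,B,C,D,E}
Edges rejected before the tree was complete: 1.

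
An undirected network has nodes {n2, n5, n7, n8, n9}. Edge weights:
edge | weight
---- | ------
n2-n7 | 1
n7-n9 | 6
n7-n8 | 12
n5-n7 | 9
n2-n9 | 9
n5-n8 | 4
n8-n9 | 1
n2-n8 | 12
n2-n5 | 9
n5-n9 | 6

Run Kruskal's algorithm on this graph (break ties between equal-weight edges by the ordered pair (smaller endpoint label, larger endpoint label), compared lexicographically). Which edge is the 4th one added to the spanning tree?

n7-n9

Kruskal's algorithm — process edges by increasing weight (ties by edge label):
n2-n7 (1): add — endpoints in different components.
n8-n9 (1): add — endpoints in different components.
n5-n8 (4): add — endpoints in different components.
n5-n9 (6): skip — n9 and n5 already connected.
n7-n9 (6): add — endpoints in different components.
The 4th edge added is n7-n9.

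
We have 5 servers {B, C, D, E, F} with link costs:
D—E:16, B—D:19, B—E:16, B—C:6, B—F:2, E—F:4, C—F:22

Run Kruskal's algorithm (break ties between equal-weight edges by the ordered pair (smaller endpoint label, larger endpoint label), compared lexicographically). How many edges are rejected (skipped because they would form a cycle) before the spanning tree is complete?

1

Kruskal's algorithm — process edges by increasing weight (ties by edge label):
B—F (2): add — endpoints in different components.
E—F (4): add — endpoints in different components.
B—C (6): add — endpoints in different components.
B—E (16): skip — B and E already connected.
D—E (16): add — endpoints in different components.
Edges rejected before the tree was complete: 1.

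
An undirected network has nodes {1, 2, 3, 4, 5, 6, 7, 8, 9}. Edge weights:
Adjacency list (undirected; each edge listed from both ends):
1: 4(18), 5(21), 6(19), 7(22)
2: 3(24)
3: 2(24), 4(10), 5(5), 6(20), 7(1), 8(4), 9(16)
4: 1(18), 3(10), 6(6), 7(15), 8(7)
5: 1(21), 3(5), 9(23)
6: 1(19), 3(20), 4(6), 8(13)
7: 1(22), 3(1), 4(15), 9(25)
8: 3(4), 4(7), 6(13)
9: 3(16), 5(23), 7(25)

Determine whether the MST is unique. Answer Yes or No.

Yes

Kruskal's algorithm — process edges by increasing weight (ties by edge label):
3 7 (1): add — endpoints in different components.
3 8 (4): add — endpoints in different components.
3 5 (5): add — endpoints in different components.
4 6 (6): add — endpoints in different components.
4 8 (7): add — endpoints in different components.
3 4 (10): skip — 3 and 4 already connected.
6 8 (13): skip — 6 and 8 already connected.
4 7 (15): skip — 4 and 7 already connected.
3 9 (16): add — endpoints in different components.
1 4 (18): add — endpoints in different components.
1 6 (19): skip — 1 and 6 already connected.
3 6 (20): skip — 3 and 6 already connected.
1 5 (21): skip — 1 and 5 already connected.
1 7 (22): skip — 1 and 7 already connected.
5 9 (23): skip — 5 and 9 already connected.
2 3 (24): add — endpoints in different components.
Every non-tree edge has weight strictly greater than the heaviest edge on the tree path between its endpoints, so the MST is unique.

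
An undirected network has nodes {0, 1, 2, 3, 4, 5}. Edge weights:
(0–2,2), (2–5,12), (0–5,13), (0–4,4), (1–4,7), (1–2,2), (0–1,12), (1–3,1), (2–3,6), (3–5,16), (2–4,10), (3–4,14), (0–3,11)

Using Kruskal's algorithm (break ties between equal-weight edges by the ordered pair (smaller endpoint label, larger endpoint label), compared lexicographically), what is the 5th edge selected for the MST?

2-5

Kruskal: consider edges lightest-first.
1–3 (1): add — endpoints in different components.
0–2 (2): add — endpoints in different components.
1–2 (2): add — endpoints in different components.
0–4 (4): add — endpoints in different components.
2–3 (6): skip — 2 and 3 already connected.
1–4 (7): skip — 1 and 4 already connected.
2–4 (10): skip — 2 and 4 already connected.
0–3 (11): skip — 0 and 3 already connected.
0–1 (12): skip — 0 and 1 already connected.
2–5 (12): add — endpoints in different components.
The 5th edge added is 2–5.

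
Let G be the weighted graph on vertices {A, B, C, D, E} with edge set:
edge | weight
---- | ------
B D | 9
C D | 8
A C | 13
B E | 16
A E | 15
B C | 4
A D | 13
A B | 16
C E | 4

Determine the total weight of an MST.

Grow the tree from A using Prim:
Step 1: frontier [A C 13, A D 13, A E 15, A B 16] → take A C (13); add C.
Step 2: frontier [A D 13, A E 15, A B 16, B C 4, C E 4, C D 8] → take B C (4); add B.
Step 3: frontier [A D 13, A E 15, B D 9, B E 16, C E 4, C D 8] → take C E (4); add E.
Step 4: frontier [A D 13, B D 9, C D 8] → take C D (8); add D.
MST edges: A C, B C, C E, C D; total weight 13+4+4+8 = 29.

29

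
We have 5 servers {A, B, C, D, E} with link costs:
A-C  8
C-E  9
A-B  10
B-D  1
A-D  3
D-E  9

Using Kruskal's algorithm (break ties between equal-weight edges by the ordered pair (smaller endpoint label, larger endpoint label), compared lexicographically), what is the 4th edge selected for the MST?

Sort edges by weight, then run Kruskal:
B-D (1): add — endpoints in different components.
A-D (3): add — endpoints in different components.
A-C (8): add — endpoints in different components.
C-E (9): add — endpoints in different components.
The 4th edge added is C-E.

C-E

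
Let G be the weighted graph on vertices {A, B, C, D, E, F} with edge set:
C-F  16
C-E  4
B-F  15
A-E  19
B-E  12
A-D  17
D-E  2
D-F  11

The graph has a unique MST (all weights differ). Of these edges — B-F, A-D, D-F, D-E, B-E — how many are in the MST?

4

Kruskal's algorithm — process edges by increasing weight (ties by edge label):
D-E (2): add — endpoints in different components.
C-E (4): add — endpoints in different components.
D-F (11): add — endpoints in different components.
B-E (12): add — endpoints in different components.
B-F (15): skip — B and F already connected.
C-F (16): skip — C and F already connected.
A-D (17): add — endpoints in different components.
MST edge set: {D-E, C-E, D-F, B-E, A-D}.
Of the listed edges, {A-D, D-F, D-E, B-E} are in the MST → 4.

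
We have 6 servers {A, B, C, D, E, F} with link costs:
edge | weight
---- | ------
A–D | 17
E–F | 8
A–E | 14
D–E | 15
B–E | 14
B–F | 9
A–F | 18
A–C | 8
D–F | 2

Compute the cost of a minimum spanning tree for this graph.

Kruskal's algorithm — process edges by increasing weight (ties by edge label):
D–F (2): add. Components now {A} {B} {C} {D,F} {E}
A–C (8): add. Components now {A,C} {B} {D,F} {E}
E–F (8): add. Components now {A,C} {B} {D,E,F}
B–F (9): add. Components now {A,C} {B,D,E,F}
A–E (14): add. Components now {A,B,C,D,E,F}
MST edges: D–F, A–C, E–F, B–F, A–E; total weight 2+8+8+9+14 = 41.

41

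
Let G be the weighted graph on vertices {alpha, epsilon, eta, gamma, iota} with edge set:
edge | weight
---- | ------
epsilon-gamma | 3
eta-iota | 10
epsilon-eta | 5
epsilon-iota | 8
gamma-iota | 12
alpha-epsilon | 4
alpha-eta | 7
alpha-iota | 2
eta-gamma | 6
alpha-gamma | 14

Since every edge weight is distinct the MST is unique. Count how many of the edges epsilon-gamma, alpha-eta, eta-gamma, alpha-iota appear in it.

2

Kruskal: consider edges lightest-first.
alpha-iota (2): add. Components now {epsilon} {alpha,iota} {eta} {gamma}
epsilon-gamma (3): add. Components now {epsilon,gamma} {alpha,iota} {eta}
alpha-epsilon (4): add. Components now {alpha,epsilon,gamma,iota} {eta}
epsilon-eta (5): add. Components now {alpha,epsilon,eta,gamma,iota}
MST edge set: {alpha-iota, epsilon-gamma, alpha-epsilon, epsilon-eta}.
Of the listed edges, {epsilon-gamma, alpha-iota} are in the MST → 2.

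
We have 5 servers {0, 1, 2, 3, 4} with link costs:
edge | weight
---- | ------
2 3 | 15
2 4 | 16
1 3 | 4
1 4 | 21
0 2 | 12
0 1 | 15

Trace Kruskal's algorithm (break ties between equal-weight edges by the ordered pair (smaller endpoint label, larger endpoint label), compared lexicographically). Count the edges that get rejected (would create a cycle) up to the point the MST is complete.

Kruskal's algorithm — process edges by increasing weight (ties by edge label):
1 3 (4): add — endpoints in different components.
0 2 (12): add — endpoints in different components.
0 1 (15): add — endpoints in different components.
2 3 (15): skip — 2 and 3 already connected.
2 4 (16): add — endpoints in different components.
Edges rejected before the tree was complete: 1.

1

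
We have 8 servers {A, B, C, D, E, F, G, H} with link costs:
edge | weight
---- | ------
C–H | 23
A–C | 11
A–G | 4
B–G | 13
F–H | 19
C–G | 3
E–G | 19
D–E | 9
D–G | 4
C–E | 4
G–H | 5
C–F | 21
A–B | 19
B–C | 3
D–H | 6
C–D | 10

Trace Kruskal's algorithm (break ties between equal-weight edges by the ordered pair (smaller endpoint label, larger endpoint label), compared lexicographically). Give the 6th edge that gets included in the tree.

G-H

Kruskal's algorithm — process edges by increasing weight (ties by edge label):
B–C (3): add — endpoints in different components.
C–G (3): add — endpoints in different components.
A–G (4): add — endpoints in different components.
C–E (4): add — endpoints in different components.
D–G (4): add — endpoints in different components.
G–H (5): add — endpoints in different components.
D–H (6): skip — D and H already connected.
D–E (9): skip — D and E already connected.
C–D (10): skip — C and D already connected.
A–C (11): skip — A and C already connected.
B–G (13): skip — B and G already connected.
A–B (19): skip — A and B already connected.
E–G (19): skip — E and G already connected.
F–H (19): add — endpoints in different components.
The 6th edge added is G–H.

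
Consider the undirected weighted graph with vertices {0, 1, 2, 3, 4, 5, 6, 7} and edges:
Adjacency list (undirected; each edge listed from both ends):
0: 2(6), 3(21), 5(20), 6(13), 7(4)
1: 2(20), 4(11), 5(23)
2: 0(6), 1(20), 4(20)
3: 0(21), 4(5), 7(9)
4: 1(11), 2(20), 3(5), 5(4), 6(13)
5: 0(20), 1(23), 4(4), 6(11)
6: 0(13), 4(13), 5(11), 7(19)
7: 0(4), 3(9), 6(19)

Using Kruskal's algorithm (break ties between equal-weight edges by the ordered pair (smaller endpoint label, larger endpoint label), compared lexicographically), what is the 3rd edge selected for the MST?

Kruskal's algorithm — process edges by increasing weight (ties by edge label):
0-7 (4): add — endpoints in different components.
4-5 (4): add — endpoints in different components.
3-4 (5): add — endpoints in different components.
0-2 (6): add — endpoints in different components.
3-7 (9): add — endpoints in different components.
1-4 (11): add — endpoints in different components.
5-6 (11): add — endpoints in different components.
The 3rd edge added is 3-4.

3-4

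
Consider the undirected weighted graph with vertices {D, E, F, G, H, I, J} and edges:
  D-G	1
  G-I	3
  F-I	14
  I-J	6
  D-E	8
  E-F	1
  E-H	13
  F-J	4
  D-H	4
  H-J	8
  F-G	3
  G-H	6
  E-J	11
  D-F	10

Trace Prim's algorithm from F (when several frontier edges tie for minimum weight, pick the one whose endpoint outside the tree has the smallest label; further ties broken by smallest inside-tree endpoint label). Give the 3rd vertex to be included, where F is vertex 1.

G

Prim's algorithm from F:
Step 1: frontier [E-F 1, F-G 3, F-J 4, D-F 10, F-I 14] → take E-F (1); add E.
Step 2: frontier [D-E 8, E-J 11, E-H 13, F-G 3, F-J 4, D-F 10, F-I 14] → take F-G (3); add G.
Step 3: frontier [D-E 8, E-J 11, E-H 13, F-J 4, D-F 10, F-I 14, D-G 1, G-I 3, G-H 6] → take D-G (1); add D.
Step 4: frontier [D-H 4, E-J 11, E-H 13, F-J 4, F-I 14, G-I 3, G-H 6] → take G-I (3); add I.
Step 5: frontier [D-H 4, E-J 11, E-H 13, F-J 4, G-H 6, I-J 6] → take D-H (4); add H.
Step 6: frontier [E-J 11, F-J 4, H-J 8, I-J 6] → take F-J (4); add J.
Vertex order: F, E, G, D, I, H, J. The 3rd vertex is G.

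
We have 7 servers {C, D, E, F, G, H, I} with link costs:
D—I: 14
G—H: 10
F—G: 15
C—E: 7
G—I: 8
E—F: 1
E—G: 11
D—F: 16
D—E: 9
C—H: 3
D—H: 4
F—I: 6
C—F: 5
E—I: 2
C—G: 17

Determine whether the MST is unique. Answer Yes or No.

Kruskal's algorithm — process edges by increasing weight (ties by edge label):
E—F (1): add — endpoints in different components.
E—I (2): add — endpoints in different components.
C—H (3): add — endpoints in different components.
D—H (4): add — endpoints in different components.
C—F (5): add — endpoints in different components.
F—I (6): skip — F and I already connected.
C—E (7): skip — C and E already connected.
G—I (8): add — endpoints in different components.
Every non-tree edge has weight strictly greater than the heaviest edge on the tree path between its endpoints, so the MST is unique.

Yes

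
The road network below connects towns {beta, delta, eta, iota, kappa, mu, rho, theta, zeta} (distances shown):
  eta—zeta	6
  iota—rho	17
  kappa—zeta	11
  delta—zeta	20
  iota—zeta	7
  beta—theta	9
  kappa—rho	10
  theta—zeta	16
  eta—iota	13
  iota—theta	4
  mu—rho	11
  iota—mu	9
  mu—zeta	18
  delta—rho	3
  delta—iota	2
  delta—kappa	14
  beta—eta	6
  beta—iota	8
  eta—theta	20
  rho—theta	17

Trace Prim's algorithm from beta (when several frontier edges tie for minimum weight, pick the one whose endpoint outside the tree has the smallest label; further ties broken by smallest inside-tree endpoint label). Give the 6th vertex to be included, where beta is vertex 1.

Prim, starting at beta.
Step 1: cheapest edge leaving the tree is beta—eta (6); add eta.
Step 2: cheapest edge leaving the tree is eta—zeta (6); add zeta.
Step 3: cheapest edge leaving the tree is iota—zeta (7); add iota.
Step 4: cheapest edge leaving the tree is delta—iota (2); add delta.
Step 5: cheapest edge leaving the tree is delta—rho (3); add rho.
Step 6: cheapest edge leaving the tree is iota—theta (4); add theta.
Step 7: cheapest edge leaving the tree is iota—mu (9); add mu.
Step 8: cheapest edge leaving the tree is kappa—rho (10); add kappa.
Vertex order: beta, eta, zeta, iota, delta, rho, theta, mu, kappa. The 6th vertex is rho.

rho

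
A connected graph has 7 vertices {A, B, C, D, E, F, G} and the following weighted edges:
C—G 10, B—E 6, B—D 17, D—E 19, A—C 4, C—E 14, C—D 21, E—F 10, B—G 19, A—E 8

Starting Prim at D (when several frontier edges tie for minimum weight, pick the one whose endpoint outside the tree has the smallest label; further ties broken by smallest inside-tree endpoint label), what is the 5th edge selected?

Grow the tree from D using Prim:
Step 1: frontier [B—D 17, D—E 19, C—D 21] → take B—D (17); add B.
Step 2: frontier [B—E 6, B—G 19, D—E 19, C—D 21] → take B—E (6); add E.
Step 3: frontier [B—G 19, C—D 21, A—E 8, E—F 10, C—E 14] → take A—E (8); add A.
Step 4: frontier [A—C 4, B—G 19, C—D 21, E—F 10, C—E 14] → take A—C (4); add C.
Step 5: frontier [B—G 19, C—G 10, E—F 10] → take E—F (10); add F.
Step 6: frontier [B—G 19, C—G 10] → take C—G (10); add G.
The 5th edge added is E—F.

E-F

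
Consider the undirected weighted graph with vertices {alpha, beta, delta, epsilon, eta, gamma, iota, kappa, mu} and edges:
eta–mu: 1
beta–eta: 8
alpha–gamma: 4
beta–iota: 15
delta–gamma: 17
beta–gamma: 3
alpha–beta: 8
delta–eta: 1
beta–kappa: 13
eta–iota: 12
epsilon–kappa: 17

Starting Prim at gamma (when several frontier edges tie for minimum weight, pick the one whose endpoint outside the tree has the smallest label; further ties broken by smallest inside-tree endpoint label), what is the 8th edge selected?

Grow the tree from gamma using Prim:
Step 1: cheapest edge leaving the tree is beta–gamma (3); add beta.
Step 2: cheapest edge leaving the tree is alpha–gamma (4); add alpha.
Step 3: cheapest edge leaving the tree is beta–eta (8); add eta.
Step 4: cheapest edge leaving the tree is delta–eta (1); add delta.
Step 5: cheapest edge leaving the tree is eta–mu (1); add mu.
Step 6: cheapest edge leaving the tree is eta–iota (12); add iota.
Step 7: cheapest edge leaving the tree is beta–kappa (13); add kappa.
Step 8: cheapest edge leaving the tree is epsilon–kappa (17); add epsilon.
The 8th edge added is epsilon–kappa.

epsilon-kappa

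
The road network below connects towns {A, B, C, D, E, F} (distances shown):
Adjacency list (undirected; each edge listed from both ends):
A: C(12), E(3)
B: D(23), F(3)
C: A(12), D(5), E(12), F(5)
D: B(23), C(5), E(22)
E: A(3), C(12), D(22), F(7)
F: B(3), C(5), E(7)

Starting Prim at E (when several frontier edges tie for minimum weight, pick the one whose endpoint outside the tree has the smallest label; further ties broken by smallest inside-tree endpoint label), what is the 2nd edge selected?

E-F

Grow the tree from E using Prim:
Step 1: frontier [A-E 3, E-F 7, C-E 12, D-E 22] → take A-E (3); add A.
Step 2: frontier [A-C 12, E-F 7, C-E 12, D-E 22] → take E-F (7); add F.
Step 3: frontier [A-C 12, C-E 12, D-E 22, B-F 3, C-F 5] → take B-F (3); add B.
Step 4: frontier [A-C 12, B-D 23, C-E 12, D-E 22, C-F 5] → take C-F (5); add C.
Step 5: frontier [B-D 23, C-D 5, D-E 22] → take C-D (5); add D.
The 2nd edge added is E-F.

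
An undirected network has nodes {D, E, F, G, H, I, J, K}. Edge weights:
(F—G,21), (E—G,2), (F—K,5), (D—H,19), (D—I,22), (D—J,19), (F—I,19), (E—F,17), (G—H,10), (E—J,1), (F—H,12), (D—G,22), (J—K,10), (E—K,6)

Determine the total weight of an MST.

Prim's algorithm from G:
Step 1: frontier [E—G 2, G—H 10, F—G 21, D—G 22] → take E—G (2); add E.
Step 2: frontier [E—J 1, E—K 6, E—F 17, G—H 10, F—G 21, D—G 22] → take E—J (1); add J.
Step 3: frontier [E—K 6, E—F 17, G—H 10, F—G 21, D—G 22, J—K 10, D—J 19] → take E—K (6); add K.
Step 4: frontier [E—F 17, G—H 10, F—G 21, D—G 22, D—J 19, F—K 5] → take F—K (5); add F.
Step 5: frontier [F—H 12, F—I 19, G—H 10, D—G 22, D—J 19] → take G—H (10); add H.
Step 6: frontier [F—I 19, D—G 22, D—H 19, D—J 19] → take D—H (19); add D.
Step 7: frontier [D—I 22, F—I 19] → take F—I (19); add I.
MST edges: E—G, E—J, E—K, F—K, G—H, D—H, F—I; total weight 2+1+6+5+10+19+19 = 62.

62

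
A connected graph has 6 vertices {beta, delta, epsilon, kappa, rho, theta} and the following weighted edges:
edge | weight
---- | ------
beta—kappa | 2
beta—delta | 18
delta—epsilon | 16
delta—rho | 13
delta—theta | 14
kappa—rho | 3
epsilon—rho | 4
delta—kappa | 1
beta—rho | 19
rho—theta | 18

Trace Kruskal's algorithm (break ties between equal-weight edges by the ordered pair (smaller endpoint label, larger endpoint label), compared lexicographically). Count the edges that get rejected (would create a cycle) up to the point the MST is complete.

Kruskal's algorithm — process edges by increasing weight (ties by edge label):
delta—kappa (1): add — endpoints in different components.
beta—kappa (2): add — endpoints in different components.
kappa—rho (3): add — endpoints in different components.
epsilon—rho (4): add — endpoints in different components.
delta—rho (13): skip — rho and delta already connected.
delta—theta (14): add — endpoints in different components.
Edges rejected before the tree was complete: 1.

1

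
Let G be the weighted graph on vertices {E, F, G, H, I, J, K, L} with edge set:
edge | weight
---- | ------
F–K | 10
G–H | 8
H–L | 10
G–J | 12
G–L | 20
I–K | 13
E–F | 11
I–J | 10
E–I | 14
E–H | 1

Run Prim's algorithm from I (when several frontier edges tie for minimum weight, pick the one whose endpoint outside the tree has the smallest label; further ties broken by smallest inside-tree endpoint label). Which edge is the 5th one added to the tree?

H-L

Prim, starting at I.
Step 1: frontier [I–J 10, I–K 13, E–I 14] → take I–J (10); add J.
Step 2: frontier [I–K 13, E–I 14, G–J 12] → take G–J (12); add G.
Step 3: frontier [G–H 8, G–L 20, I–K 13, E–I 14] → take G–H (8); add H.
Step 4: frontier [G–L 20, E–H 1, H–L 10, I–K 13, E–I 14] → take E–H (1); add E.
Step 5: frontier [E–F 11, G–L 20, H–L 10, I–K 13] → take H–L (10); add L.
Step 6: frontier [E–F 11, I–K 13] → take E–F (11); add F.
Step 7: frontier [F–K 10, I–K 13] → take F–K (10); add K.
The 5th edge added is H–L.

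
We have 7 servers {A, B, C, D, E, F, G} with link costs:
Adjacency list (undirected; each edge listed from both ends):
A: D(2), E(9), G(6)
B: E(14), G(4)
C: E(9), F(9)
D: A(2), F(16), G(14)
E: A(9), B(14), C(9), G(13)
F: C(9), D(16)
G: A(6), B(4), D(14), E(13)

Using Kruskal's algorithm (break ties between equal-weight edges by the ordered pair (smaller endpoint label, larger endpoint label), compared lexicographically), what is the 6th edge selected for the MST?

C-F

Kruskal's algorithm — process edges by increasing weight (ties by edge label):
A-D (2): add — endpoints in different components.
B-G (4): add — endpoints in different components.
A-G (6): add — endpoints in different components.
A-E (9): add — endpoints in different components.
C-E (9): add — endpoints in different components.
C-F (9): add — endpoints in different components.
The 6th edge added is C-F.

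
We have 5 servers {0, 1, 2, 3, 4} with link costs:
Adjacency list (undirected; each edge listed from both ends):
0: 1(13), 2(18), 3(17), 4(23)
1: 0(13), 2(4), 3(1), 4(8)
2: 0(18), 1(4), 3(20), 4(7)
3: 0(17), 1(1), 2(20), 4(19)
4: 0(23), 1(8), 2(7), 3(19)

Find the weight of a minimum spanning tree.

25

Grow the tree from 1 using Prim:
Step 1: cheapest edge leaving the tree is 1—3 (1); add 3.
Step 2: cheapest edge leaving the tree is 1—2 (4); add 2.
Step 3: cheapest edge leaving the tree is 2—4 (7); add 4.
Step 4: cheapest edge leaving the tree is 0—1 (13); add 0.
MST edges: 1—3, 1—2, 2—4, 0—1; total weight 1+4+7+13 = 25.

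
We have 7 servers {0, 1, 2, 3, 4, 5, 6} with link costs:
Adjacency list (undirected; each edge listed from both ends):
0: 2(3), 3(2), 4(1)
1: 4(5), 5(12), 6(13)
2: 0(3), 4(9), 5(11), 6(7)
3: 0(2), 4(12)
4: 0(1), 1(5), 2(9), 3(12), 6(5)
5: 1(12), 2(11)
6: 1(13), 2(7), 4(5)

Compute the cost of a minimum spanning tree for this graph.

Kruskal's algorithm — process edges by increasing weight (ties by edge label):
0-4 (1): add. Components now {0,4} {1} {2} {3} {5} {6}
0-3 (2): add. Components now {0,3,4} {1} {2} {5} {6}
0-2 (3): add. Components now {0,2,3,4} {1} {5} {6}
1-4 (5): add. Components now {0,1,2,3,4} {5} {6}
4-6 (5): add. Components now {0,1,2,3,4,6} {5}
2-6 (7): skip — 2 and 6 already connected.
2-4 (9): skip — 2 and 4 already connected.
2-5 (11): add. Components now {0,1,2,3,4,5,6}
MST edges: 0-4, 0-3, 0-2, 1-4, 4-6, 2-5; total weight 1+2+3+5+5+11 = 27.

27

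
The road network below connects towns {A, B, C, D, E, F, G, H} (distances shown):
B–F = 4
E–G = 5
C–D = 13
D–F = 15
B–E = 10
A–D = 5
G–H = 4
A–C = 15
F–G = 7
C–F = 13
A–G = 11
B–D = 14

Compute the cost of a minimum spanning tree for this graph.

Kruskal's algorithm — process edges by increasing weight (ties by edge label):
B–F (4): add — endpoints in different components.
G–H (4): add — endpoints in different components.
A–D (5): add — endpoints in different components.
E–G (5): add — endpoints in different components.
F–G (7): add — endpoints in different components.
B–E (10): skip — B and E already connected.
A–G (11): add — endpoints in different components.
C–D (13): add — endpoints in different components.
MST edges: B–F, G–H, A–D, E–G, F–G, A–G, C–D; total weight 4+4+5+5+7+11+13 = 49.

49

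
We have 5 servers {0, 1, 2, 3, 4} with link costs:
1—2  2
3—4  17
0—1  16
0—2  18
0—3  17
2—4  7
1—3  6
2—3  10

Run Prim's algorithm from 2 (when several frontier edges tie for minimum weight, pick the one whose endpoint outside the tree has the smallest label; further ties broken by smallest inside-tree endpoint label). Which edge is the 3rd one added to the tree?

2-4

Prim, starting at 2.
Step 1: frontier [1—2 2, 2—4 7, 2—3 10, 0—2 18] → take 1—2 (2); add 1.
Step 2: frontier [1—3 6, 0—1 16, 2—4 7, 2—3 10, 0—2 18] → take 1—3 (6); add 3.
Step 3: frontier [0—1 16, 2—4 7, 0—2 18, 0—3 17, 3—4 17] → take 2—4 (7); add 4.
Step 4: frontier [0—1 16, 0—2 18, 0—3 17] → take 0—1 (16); add 0.
The 3rd edge added is 2—4.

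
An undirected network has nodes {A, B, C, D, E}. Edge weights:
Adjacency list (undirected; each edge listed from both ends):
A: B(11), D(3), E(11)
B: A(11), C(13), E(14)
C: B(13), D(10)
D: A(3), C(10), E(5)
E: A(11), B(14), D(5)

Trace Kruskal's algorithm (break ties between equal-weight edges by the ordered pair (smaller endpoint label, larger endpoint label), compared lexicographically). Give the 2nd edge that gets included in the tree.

Kruskal: consider edges lightest-first.
A D (3): add. Components now {A,D} {B} {C} {E}
D E (5): add. Components now {A,D,E} {B} {C}
C D (10): add. Components now {A,C,D,E} {B}
A B (11): add. Components now {A,B,C,D,E}
The 2nd edge added is D E.

D-E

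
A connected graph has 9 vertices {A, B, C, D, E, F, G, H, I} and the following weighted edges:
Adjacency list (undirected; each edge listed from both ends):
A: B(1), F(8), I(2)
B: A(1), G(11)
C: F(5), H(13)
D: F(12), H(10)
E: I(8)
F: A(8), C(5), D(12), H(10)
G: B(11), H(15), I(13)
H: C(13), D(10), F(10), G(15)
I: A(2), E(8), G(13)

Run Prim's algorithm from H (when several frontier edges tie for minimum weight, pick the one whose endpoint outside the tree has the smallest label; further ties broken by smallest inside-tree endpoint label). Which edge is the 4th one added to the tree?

A-F

Grow the tree from H using Prim:
Step 1: cheapest edge leaving the tree is D–H (10); add D.
Step 2: cheapest edge leaving the tree is F–H (10); add F.
Step 3: cheapest edge leaving the tree is C–F (5); add C.
Step 4: cheapest edge leaving the tree is A–F (8); add A.
Step 5: cheapest edge leaving the tree is A–B (1); add B.
Step 6: cheapest edge leaving the tree is A–I (2); add I.
Step 7: cheapest edge leaving the tree is E–I (8); add E.
Step 8: cheapest edge leaving the tree is B–G (11); add G.
The 4th edge added is A–F.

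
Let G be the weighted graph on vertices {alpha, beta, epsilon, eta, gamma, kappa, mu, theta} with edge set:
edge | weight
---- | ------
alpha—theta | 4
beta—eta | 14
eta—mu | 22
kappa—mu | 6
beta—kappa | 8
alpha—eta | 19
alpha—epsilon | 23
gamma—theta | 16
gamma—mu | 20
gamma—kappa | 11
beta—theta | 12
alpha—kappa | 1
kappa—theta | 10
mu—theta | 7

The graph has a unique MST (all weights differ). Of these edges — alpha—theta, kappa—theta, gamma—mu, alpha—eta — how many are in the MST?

1

Kruskal's algorithm — process edges by increasing weight (ties by edge label):
alpha—kappa (1): add — endpoints in different components.
alpha—theta (4): add — endpoints in different components.
kappa—mu (6): add — endpoints in different components.
mu—theta (7): skip — theta and mu already connected.
beta—kappa (8): add — endpoints in different components.
kappa—theta (10): skip — theta and kappa already connected.
gamma—kappa (11): add — endpoints in different components.
beta—theta (12): skip — beta and theta already connected.
beta—eta (14): add — endpoints in different components.
gamma—theta (16): skip — gamma and theta already connected.
alpha—eta (19): skip — alpha and eta already connected.
gamma—mu (20): skip — gamma and mu already connected.
eta—mu (22): skip — eta and mu already connected.
alpha—epsilon (23): add — endpoints in different components.
MST edge set: {alpha—kappa, alpha—theta, kappa—mu, beta—kappa, gamma—kappa, beta—eta, alpha—epsilon}.
Of the listed edges, {alpha—theta} are in the MST → 1.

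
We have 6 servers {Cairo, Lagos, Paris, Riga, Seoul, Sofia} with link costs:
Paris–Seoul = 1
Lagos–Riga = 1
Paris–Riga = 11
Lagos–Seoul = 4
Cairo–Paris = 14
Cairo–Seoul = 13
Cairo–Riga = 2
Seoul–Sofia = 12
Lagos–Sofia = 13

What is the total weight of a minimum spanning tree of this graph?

20

Kruskal: consider edges lightest-first.
Lagos–Riga (1): add — endpoints in different components.
Paris–Seoul (1): add — endpoints in different components.
Cairo–Riga (2): add — endpoints in different components.
Lagos–Seoul (4): add — endpoints in different components.
Paris–Riga (11): skip — Riga and Paris already connected.
Seoul–Sofia (12): add — endpoints in different components.
MST edges: Lagos–Riga, Paris–Seoul, Cairo–Riga, Lagos–Seoul, Seoul–Sofia; total weight 1+1+2+4+12 = 20.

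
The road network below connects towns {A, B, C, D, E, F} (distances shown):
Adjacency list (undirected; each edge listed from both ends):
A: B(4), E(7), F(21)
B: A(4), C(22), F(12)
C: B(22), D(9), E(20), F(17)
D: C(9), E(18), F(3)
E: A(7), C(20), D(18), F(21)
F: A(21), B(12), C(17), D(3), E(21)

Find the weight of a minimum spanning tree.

Prim's algorithm from A:
Step 1: frontier [A B 4, A E 7, A F 21] → take A B (4); add B.
Step 2: frontier [A E 7, A F 21, B F 12, B C 22] → take A E (7); add E.
Step 3: frontier [A F 21, B F 12, B C 22, D E 18, C E 20, E F 21] → take B F (12); add F.
Step 4: frontier [B C 22, D E 18, C E 20, D F 3, C F 17] → take D F (3); add D.
Step 5: frontier [B C 22, C D 9, C E 20, C F 17] → take C D (9); add C.
MST edges: A B, A E, B F, D F, C D; total weight 4+7+12+3+9 = 35.

35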